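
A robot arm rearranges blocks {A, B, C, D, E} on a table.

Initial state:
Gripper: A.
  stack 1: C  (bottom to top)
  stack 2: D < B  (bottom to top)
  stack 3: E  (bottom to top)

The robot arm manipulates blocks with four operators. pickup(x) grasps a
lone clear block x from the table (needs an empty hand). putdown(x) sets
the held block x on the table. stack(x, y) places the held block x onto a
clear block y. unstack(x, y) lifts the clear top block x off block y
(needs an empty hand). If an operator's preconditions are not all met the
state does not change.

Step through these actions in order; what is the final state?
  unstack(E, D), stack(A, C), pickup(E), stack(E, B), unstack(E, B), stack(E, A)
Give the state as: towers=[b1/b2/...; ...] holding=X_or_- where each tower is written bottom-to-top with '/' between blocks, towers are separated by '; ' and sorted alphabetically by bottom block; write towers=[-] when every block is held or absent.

towers=[C/A/E; D/B] holding=-

step 1 (unstack(E, D)) [no-op]: towers=[C; D/B; E] holding=A
step 2 (stack(A, C)): towers=[C/A; D/B; E] holding=-
step 3 (pickup(E)): towers=[C/A; D/B] holding=E
step 4 (stack(E, B)): towers=[C/A; D/B/E] holding=-
step 5 (unstack(E, B)): towers=[C/A; D/B] holding=E
step 6 (stack(E, A)): towers=[C/A/E; D/B] holding=-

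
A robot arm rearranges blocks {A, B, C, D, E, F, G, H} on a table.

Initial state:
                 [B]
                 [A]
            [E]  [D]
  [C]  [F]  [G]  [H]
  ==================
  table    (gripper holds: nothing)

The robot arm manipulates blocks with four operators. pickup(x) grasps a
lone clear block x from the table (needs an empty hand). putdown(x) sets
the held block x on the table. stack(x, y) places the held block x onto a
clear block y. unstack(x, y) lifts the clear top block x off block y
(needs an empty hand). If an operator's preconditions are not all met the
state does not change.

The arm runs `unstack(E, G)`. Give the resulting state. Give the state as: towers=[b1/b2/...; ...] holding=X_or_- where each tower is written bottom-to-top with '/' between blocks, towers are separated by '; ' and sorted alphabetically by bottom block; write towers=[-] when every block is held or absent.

towers=[C; F; G; H/D/A/B] holding=E

before: towers=[C; F; G/E; H/D/A/B] holding=-
pre[unstack(E, G)]: on(E,G) yes, clear(E) yes, handempty yes
all met → apply unstack(E, G)
after:  towers=[C; F; G; H/D/A/B] holding=E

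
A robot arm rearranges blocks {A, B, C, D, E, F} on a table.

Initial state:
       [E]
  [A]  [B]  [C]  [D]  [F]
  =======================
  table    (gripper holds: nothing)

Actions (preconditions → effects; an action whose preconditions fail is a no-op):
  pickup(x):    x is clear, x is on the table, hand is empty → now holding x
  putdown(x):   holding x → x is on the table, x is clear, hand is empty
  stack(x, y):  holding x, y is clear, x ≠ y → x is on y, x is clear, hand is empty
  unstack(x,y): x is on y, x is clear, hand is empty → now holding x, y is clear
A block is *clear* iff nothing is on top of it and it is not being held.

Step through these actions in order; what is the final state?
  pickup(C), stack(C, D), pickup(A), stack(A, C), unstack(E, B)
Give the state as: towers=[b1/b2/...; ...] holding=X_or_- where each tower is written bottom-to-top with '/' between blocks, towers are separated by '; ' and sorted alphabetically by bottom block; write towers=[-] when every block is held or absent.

step 1 (pickup(C)): towers=[A; B/E; D; F] holding=C
step 2 (stack(C, D)): towers=[A; B/E; D/C; F] holding=-
step 3 (pickup(A)): towers=[B/E; D/C; F] holding=A
step 4 (stack(A, C)): towers=[B/E; D/C/A; F] holding=-
step 5 (unstack(E, B)): towers=[B; D/C/A; F] holding=E

towers=[B; D/C/A; F] holding=E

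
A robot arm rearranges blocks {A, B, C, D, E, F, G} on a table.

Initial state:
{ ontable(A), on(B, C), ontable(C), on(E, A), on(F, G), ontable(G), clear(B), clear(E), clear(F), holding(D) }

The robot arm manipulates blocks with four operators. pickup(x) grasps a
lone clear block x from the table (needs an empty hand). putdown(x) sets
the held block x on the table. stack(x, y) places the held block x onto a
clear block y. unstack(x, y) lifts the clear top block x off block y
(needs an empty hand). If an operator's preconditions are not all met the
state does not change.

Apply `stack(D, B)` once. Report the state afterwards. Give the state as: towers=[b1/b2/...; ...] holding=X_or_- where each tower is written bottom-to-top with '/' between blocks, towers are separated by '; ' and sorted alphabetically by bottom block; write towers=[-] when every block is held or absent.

towers=[A/E; C/B/D; G/F] holding=-

before: towers=[A/E; C/B; G/F] holding=D
pre[stack(D, B)]: holding(D) ✓, clear(B) ✓, D≠B ✓
all met → apply stack(D, B)
after:  towers=[A/E; C/B/D; G/F] holding=-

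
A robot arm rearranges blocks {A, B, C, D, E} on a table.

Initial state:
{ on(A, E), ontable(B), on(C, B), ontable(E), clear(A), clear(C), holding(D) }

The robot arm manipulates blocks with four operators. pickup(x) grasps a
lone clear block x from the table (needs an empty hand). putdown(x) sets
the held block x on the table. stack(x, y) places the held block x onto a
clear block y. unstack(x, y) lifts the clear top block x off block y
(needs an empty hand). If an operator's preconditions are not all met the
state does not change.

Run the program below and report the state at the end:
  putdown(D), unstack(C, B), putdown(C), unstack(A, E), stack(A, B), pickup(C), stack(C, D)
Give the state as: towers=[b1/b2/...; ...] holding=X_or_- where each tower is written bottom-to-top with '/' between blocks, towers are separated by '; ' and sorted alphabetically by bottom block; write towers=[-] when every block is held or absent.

step 1 (putdown(D)): towers=[B/C; D; E/A] holding=-
step 2 (unstack(C, B)): towers=[B; D; E/A] holding=C
step 3 (putdown(C)): towers=[B; C; D; E/A] holding=-
step 4 (unstack(A, E)): towers=[B; C; D; E] holding=A
step 5 (stack(A, B)): towers=[B/A; C; D; E] holding=-
step 6 (pickup(C)): towers=[B/A; D; E] holding=C
step 7 (stack(C, D)): towers=[B/A; D/C; E] holding=-

towers=[B/A; D/C; E] holding=-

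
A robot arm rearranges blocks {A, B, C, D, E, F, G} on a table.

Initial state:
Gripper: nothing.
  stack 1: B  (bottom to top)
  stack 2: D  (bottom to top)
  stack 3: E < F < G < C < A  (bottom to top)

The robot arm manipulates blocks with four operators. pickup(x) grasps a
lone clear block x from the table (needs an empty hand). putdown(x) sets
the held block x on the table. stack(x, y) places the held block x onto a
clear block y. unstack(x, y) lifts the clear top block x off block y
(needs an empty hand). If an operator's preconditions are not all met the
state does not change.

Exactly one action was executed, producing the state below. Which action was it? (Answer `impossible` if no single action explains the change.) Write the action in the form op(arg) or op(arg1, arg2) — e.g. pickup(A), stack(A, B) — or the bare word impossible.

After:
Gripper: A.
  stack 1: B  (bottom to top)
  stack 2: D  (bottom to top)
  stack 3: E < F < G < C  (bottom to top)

target: towers=[B; D; E/F/G/C] holding=A
         pickup(B) → towers=[D; E/F/G/C/A] holding=B
         pickup(D) → towers=[B; E/F/G/C/A] holding=D
     unstack(A, C) → towers=[B; D; E/F/G/C] holding=A  ← match

unstack(A, C)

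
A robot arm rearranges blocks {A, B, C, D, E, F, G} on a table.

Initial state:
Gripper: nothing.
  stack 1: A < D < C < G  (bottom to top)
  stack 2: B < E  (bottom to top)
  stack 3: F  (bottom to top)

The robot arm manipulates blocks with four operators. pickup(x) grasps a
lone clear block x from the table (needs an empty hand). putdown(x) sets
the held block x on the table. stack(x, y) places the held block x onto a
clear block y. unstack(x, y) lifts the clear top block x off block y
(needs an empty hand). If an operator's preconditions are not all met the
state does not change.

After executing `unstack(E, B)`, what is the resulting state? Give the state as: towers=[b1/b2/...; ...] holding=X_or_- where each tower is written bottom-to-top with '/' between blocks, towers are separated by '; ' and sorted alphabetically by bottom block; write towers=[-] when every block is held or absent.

before: towers=[A/D/C/G; B/E; F] holding=-
pre[unstack(E, B)]: on(E,B) ✓, clear(E) ✓, handempty ✓
all met → apply unstack(E, B)
after:  towers=[A/D/C/G; B; F] holding=E

towers=[A/D/C/G; B; F] holding=E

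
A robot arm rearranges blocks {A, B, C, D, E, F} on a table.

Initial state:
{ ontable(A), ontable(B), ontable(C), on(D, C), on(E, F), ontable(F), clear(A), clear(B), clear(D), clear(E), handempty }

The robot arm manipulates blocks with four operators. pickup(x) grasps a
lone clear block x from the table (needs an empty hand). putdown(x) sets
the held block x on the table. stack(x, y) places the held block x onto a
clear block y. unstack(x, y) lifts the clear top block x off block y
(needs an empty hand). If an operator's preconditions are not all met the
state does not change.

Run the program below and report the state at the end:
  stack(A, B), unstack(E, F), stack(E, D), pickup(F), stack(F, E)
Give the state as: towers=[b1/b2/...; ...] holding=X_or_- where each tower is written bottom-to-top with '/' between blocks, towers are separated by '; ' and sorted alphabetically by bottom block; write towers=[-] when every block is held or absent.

towers=[A; B; C/D/E/F] holding=-

step 1 (stack(A, B)) [no-op]: towers=[A; B; C/D; F/E] holding=-
step 2 (unstack(E, F)): towers=[A; B; C/D; F] holding=E
step 3 (stack(E, D)): towers=[A; B; C/D/E; F] holding=-
step 4 (pickup(F)): towers=[A; B; C/D/E] holding=F
step 5 (stack(F, E)): towers=[A; B; C/D/E/F] holding=-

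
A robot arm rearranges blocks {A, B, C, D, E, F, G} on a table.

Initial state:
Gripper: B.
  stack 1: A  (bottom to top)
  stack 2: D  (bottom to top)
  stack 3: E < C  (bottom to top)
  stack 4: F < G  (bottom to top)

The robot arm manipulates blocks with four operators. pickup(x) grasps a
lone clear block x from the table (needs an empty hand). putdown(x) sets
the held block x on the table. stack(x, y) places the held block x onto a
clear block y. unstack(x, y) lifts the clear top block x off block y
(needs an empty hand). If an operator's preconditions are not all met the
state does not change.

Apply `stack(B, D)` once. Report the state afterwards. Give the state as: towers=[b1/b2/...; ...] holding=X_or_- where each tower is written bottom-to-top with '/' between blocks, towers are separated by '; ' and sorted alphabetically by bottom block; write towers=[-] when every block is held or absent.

before: towers=[A; D; E/C; F/G] holding=B
pre[stack(B, D)]: holding(B) ✓, clear(D) ✓, B≠D ✓
all met → apply stack(B, D)
after:  towers=[A; D/B; E/C; F/G] holding=-

towers=[A; D/B; E/C; F/G] holding=-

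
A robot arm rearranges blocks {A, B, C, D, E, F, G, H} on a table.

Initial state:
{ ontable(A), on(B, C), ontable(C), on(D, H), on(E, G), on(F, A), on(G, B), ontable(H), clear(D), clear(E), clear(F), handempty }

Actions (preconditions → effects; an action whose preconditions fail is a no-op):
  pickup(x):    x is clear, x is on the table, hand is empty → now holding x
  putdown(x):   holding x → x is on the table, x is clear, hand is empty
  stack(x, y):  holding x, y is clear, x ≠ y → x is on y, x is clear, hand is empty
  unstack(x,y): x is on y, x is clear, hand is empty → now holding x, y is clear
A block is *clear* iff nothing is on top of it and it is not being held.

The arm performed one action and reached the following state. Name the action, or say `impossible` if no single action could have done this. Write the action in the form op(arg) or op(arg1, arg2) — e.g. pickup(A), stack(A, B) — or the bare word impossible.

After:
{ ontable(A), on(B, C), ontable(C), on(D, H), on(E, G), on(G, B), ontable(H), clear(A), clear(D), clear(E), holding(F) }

unstack(F, A)

target: towers=[A; C/B/G/E; H/D] holding=F
     unstack(E, G) → towers=[A/F; C/B/G; H/D] holding=E
     unstack(F, A) → towers=[A; C/B/G/E; H/D] holding=F  ← match
     unstack(D, H) → towers=[A/F; C/B/G/E; H] holding=D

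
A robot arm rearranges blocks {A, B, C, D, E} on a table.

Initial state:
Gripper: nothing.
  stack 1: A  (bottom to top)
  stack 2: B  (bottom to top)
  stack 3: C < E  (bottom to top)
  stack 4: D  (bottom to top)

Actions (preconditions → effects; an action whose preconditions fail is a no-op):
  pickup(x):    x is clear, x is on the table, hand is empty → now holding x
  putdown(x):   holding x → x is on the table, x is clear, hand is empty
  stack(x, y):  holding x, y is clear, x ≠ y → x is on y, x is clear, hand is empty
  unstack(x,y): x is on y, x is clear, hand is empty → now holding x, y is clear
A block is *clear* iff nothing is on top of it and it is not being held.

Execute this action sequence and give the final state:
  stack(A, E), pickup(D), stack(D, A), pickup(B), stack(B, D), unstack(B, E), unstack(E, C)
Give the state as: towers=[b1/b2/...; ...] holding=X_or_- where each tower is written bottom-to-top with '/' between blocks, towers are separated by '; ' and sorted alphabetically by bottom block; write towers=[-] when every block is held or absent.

step 1 (stack(A, E)) [no-op]: towers=[A; B; C/E; D] holding=-
step 2 (pickup(D)): towers=[A; B; C/E] holding=D
step 3 (stack(D, A)): towers=[A/D; B; C/E] holding=-
step 4 (pickup(B)): towers=[A/D; C/E] holding=B
step 5 (stack(B, D)): towers=[A/D/B; C/E] holding=-
step 6 (unstack(B, E)) [no-op]: towers=[A/D/B; C/E] holding=-
step 7 (unstack(E, C)): towers=[A/D/B; C] holding=E

towers=[A/D/B; C] holding=E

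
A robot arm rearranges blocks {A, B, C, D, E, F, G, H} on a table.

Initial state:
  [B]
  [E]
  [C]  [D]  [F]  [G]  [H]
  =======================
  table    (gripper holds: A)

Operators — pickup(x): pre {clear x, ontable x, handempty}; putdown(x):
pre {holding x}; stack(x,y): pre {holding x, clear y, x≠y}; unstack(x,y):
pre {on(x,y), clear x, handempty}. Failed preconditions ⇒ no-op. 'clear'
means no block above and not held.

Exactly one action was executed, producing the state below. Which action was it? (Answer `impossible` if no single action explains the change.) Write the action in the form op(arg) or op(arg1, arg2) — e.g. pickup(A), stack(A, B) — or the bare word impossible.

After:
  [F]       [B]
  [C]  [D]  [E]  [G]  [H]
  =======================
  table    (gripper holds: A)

target: towers=[C/F; D; E/B; G; H] holding=A
        putdown(A) → towers=[A; C/E/B; D; F; G; H] holding=-
       stack(A, G) → towers=[C/E/B; D; F; G/A; H] holding=-
       stack(A, H) → towers=[C/E/B; D; F; G; H/A] holding=-
       stack(A, B) → towers=[C/E/B/A; D; F; G; H] holding=-
       stack(A, F) → towers=[C/E/B; D; F/A; G; H] holding=-
       stack(A, D) → towers=[C/E/B; D/A; F; G; H] holding=-
none of the 6 applicable actions match → impossible

impossible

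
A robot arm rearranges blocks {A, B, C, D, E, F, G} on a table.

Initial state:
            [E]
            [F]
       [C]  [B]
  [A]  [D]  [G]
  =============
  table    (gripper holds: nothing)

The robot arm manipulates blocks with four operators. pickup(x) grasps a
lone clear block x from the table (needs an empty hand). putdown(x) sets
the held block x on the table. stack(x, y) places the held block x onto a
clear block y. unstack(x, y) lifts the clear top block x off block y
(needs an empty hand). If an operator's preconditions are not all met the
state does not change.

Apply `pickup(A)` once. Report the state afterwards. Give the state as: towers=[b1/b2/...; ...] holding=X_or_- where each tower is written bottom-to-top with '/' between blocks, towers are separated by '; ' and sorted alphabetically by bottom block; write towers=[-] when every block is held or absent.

before: towers=[A; D/C; G/B/F/E] holding=-
pre[pickup(A)]: clear(A) yes, ontable(A) yes, handempty yes
all met → apply pickup(A)
after:  towers=[D/C; G/B/F/E] holding=A

towers=[D/C; G/B/F/E] holding=A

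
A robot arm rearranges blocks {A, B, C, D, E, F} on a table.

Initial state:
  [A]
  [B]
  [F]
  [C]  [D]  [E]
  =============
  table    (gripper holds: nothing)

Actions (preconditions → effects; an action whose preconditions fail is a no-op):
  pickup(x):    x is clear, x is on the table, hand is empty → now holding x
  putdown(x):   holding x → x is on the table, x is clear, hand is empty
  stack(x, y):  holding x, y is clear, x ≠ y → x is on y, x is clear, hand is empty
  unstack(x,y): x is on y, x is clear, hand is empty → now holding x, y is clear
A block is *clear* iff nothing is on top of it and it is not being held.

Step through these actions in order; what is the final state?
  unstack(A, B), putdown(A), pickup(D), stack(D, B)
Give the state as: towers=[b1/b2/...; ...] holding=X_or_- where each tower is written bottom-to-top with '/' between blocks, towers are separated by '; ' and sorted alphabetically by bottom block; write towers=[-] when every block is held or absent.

towers=[A; C/F/B/D; E] holding=-

step 1 (unstack(A, B)): towers=[C/F/B; D; E] holding=A
step 2 (putdown(A)): towers=[A; C/F/B; D; E] holding=-
step 3 (pickup(D)): towers=[A; C/F/B; E] holding=D
step 4 (stack(D, B)): towers=[A; C/F/B/D; E] holding=-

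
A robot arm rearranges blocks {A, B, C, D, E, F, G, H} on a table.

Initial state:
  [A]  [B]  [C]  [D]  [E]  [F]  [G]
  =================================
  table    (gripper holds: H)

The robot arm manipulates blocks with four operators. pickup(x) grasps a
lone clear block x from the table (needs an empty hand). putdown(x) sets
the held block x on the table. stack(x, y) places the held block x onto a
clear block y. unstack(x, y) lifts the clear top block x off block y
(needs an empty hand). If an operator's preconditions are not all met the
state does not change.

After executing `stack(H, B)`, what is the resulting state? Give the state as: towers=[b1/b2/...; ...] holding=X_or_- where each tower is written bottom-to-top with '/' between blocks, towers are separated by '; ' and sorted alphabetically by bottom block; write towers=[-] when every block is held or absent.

towers=[A; B/H; C; D; E; F; G] holding=-

before: towers=[A; B; C; D; E; F; G] holding=H
pre[stack(H, B)]: holding(H) ok, clear(B) ok, H≠B ok
all met → apply stack(H, B)
after:  towers=[A; B/H; C; D; E; F; G] holding=-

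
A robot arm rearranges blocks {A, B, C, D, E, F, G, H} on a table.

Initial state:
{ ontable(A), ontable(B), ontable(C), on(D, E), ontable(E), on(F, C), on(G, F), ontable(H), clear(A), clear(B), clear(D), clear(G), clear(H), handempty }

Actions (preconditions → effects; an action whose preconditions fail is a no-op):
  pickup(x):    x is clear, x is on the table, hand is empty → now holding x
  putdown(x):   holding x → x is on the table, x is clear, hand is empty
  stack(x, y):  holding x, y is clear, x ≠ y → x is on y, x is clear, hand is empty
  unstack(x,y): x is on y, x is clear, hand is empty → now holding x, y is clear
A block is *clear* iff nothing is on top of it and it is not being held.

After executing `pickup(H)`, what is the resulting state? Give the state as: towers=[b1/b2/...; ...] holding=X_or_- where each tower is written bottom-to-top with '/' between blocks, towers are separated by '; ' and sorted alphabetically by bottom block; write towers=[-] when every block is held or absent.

towers=[A; B; C/F/G; E/D] holding=H

before: towers=[A; B; C/F/G; E/D; H] holding=-
pre[pickup(H)]: clear(H) ✓, ontable(H) ✓, handempty ✓
all met → apply pickup(H)
after:  towers=[A; B; C/F/G; E/D] holding=H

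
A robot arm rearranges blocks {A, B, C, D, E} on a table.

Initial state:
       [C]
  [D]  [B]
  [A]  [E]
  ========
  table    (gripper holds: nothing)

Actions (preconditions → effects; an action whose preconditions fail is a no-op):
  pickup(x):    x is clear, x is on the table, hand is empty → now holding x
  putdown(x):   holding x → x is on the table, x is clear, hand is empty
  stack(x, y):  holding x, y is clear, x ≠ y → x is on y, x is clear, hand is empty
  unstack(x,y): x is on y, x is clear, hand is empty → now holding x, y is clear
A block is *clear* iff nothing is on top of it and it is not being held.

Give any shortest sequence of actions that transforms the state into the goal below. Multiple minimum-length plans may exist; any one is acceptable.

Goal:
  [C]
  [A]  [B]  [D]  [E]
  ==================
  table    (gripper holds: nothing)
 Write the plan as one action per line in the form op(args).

unstack(D, A)
putdown(D)
unstack(C, B)
stack(C, A)
unstack(B, E)
putdown(B)

step 1 (unstack(D, A)): towers=[A; E/B/C] holding=D
step 2 (putdown(D)): towers=[A; D; E/B/C] holding=-
step 3 (unstack(C, B)): towers=[A; D; E/B] holding=C
step 4 (stack(C, A)): towers=[A/C; D; E/B] holding=-
step 5 (unstack(B, E)): towers=[A/C; D; E] holding=B
step 6 (putdown(B)): towers=[A/C; B; D; E] holding=-
goal check: towers=[A/C; B; D; E] holding=- — reached (length 6, optimal by BFS)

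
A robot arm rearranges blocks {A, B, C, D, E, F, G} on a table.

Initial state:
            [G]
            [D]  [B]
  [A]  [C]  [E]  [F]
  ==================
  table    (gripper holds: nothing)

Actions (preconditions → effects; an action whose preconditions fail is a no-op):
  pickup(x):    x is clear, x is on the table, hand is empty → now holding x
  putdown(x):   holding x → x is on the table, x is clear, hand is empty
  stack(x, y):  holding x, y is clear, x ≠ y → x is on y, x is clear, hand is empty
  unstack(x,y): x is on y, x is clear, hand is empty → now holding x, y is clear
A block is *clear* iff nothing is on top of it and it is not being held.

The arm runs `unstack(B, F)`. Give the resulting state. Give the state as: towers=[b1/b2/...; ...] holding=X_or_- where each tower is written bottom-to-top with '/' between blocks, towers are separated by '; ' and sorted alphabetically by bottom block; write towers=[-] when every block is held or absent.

before: towers=[A; C; E/D/G; F/B] holding=-
pre[unstack(B, F)]: on(B,F) ✓, clear(B) ✓, handempty ✓
all met → apply unstack(B, F)
after:  towers=[A; C; E/D/G; F] holding=B

towers=[A; C; E/D/G; F] holding=B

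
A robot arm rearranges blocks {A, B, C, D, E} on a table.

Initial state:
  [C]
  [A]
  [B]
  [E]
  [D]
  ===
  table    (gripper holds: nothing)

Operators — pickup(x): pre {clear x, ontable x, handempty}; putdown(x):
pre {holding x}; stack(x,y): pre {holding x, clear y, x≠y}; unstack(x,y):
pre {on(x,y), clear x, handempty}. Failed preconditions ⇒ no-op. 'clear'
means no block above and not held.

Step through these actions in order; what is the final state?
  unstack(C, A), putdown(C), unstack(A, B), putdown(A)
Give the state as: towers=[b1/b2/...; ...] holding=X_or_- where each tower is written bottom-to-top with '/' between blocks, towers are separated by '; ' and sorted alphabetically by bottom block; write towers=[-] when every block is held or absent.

step 1 (unstack(C, A)): towers=[D/E/B/A] holding=C
step 2 (putdown(C)): towers=[C; D/E/B/A] holding=-
step 3 (unstack(A, B)): towers=[C; D/E/B] holding=A
step 4 (putdown(A)): towers=[A; C; D/E/B] holding=-

towers=[A; C; D/E/B] holding=-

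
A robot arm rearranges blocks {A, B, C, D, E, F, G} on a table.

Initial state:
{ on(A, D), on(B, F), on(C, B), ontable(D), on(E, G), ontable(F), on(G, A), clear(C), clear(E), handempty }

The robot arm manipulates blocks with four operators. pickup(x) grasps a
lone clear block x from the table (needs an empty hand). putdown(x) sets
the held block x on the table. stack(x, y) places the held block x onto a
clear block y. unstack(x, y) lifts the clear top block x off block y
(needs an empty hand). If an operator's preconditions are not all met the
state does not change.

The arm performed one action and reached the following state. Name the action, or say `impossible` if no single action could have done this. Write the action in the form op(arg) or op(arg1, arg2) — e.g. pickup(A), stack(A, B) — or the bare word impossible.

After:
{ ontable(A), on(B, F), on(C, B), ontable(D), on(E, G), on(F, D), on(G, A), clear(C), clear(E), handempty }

target: towers=[A/G/E; D/F/B/C] holding=-
     unstack(E, G) → towers=[D/A/G; F/B/C] holding=E
     unstack(C, B) → towers=[D/A/G/E; F/B] holding=C
none of the 2 applicable actions match → impossible

impossible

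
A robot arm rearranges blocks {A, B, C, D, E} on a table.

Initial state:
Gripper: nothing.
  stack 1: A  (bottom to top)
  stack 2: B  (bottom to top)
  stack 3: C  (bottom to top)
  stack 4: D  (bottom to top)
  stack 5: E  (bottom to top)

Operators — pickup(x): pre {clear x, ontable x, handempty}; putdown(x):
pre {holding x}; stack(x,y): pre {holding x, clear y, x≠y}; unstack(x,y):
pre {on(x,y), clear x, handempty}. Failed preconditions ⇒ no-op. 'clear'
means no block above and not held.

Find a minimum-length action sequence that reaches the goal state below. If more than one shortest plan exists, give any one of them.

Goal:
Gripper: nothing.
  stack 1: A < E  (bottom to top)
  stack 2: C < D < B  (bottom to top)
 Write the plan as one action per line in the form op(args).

pickup(D)
stack(D, C)
pickup(B)
stack(B, D)
pickup(E)
stack(E, A)

step 1 (pickup(D)): towers=[A; B; C; E] holding=D
step 2 (stack(D, C)): towers=[A; B; C/D; E] holding=-
step 3 (pickup(B)): towers=[A; C/D; E] holding=B
step 4 (stack(B, D)): towers=[A; C/D/B; E] holding=-
step 5 (pickup(E)): towers=[A; C/D/B] holding=E
step 6 (stack(E, A)): towers=[A/E; C/D/B] holding=-
goal check: towers=[A/E; C/D/B] holding=- — reached (length 6, optimal by BFS)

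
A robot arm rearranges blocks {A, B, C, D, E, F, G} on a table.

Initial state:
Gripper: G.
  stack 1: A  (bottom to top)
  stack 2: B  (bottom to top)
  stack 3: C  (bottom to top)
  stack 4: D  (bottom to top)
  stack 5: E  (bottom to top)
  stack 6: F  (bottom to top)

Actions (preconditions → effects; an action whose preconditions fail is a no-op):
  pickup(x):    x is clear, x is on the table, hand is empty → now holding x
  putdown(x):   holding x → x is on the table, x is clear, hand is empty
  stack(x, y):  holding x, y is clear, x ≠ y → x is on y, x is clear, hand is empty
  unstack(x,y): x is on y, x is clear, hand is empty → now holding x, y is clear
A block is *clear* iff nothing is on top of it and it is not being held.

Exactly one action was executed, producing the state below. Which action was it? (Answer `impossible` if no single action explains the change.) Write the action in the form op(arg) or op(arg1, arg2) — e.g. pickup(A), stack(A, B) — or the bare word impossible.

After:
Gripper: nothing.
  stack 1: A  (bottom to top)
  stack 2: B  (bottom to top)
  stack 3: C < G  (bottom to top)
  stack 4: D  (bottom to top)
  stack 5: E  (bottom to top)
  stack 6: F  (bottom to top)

target: towers=[A; B; C/G; D; E; F] holding=-
        putdown(G) → towers=[A; B; C; D; E; F; G] holding=-
       stack(G, B) → towers=[A; B/G; C; D; E; F] holding=-
       stack(G, F) → towers=[A; B; C; D; E; F/G] holding=-
       stack(G, D) → towers=[A; B; C; D/G; E; F] holding=-
       stack(G, A) → towers=[A/G; B; C; D; E; F] holding=-
       stack(G, E) → towers=[A; B; C; D; E/G; F] holding=-
       stack(G, C) → towers=[A; B; C/G; D; E; F] holding=-  ← match

stack(G, C)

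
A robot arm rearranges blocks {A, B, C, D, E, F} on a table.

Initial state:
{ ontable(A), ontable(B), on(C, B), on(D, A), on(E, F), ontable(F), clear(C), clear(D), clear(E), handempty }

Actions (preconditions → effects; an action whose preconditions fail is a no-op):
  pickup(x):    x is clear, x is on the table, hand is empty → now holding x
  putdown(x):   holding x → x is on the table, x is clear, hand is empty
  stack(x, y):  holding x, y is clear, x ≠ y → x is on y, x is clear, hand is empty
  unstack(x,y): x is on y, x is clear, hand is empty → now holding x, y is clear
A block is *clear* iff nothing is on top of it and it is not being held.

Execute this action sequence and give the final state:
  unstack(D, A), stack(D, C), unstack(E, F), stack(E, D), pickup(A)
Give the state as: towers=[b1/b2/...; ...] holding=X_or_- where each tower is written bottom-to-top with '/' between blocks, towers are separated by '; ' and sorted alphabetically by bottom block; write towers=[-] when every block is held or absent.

step 1 (unstack(D, A)): towers=[A; B/C; F/E] holding=D
step 2 (stack(D, C)): towers=[A; B/C/D; F/E] holding=-
step 3 (unstack(E, F)): towers=[A; B/C/D; F] holding=E
step 4 (stack(E, D)): towers=[A; B/C/D/E; F] holding=-
step 5 (pickup(A)): towers=[B/C/D/E; F] holding=A

towers=[B/C/D/E; F] holding=A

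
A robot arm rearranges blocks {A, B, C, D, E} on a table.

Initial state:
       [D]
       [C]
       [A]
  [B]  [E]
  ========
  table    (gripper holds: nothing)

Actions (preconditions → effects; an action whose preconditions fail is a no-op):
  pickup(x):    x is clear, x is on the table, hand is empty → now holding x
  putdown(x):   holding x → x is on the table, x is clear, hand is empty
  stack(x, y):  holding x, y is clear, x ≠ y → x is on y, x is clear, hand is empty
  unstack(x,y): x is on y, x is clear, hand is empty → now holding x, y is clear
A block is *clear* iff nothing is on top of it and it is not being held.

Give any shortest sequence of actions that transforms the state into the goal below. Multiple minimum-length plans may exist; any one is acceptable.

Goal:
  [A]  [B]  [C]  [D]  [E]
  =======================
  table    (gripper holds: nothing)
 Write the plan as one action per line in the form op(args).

unstack(D, C)
putdown(D)
unstack(C, A)
putdown(C)
unstack(A, E)
putdown(A)

step 1 (unstack(D, C)): towers=[B; E/A/C] holding=D
step 2 (putdown(D)): towers=[B; D; E/A/C] holding=-
step 3 (unstack(C, A)): towers=[B; D; E/A] holding=C
step 4 (putdown(C)): towers=[B; C; D; E/A] holding=-
step 5 (unstack(A, E)): towers=[B; C; D; E] holding=A
step 6 (putdown(A)): towers=[A; B; C; D; E] holding=-
goal check: towers=[A; B; C; D; E] holding=- — reached (length 6, optimal by BFS)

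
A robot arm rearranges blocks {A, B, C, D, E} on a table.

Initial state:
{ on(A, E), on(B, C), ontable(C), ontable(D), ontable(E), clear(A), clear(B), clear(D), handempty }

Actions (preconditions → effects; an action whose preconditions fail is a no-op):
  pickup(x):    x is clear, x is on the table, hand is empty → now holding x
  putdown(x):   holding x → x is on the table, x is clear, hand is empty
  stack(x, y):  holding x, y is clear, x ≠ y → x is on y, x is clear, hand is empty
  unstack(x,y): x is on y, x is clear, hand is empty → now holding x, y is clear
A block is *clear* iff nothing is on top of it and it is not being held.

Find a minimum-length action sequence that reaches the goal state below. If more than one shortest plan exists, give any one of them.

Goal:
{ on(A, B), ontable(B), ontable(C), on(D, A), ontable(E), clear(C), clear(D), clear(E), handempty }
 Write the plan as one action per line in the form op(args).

step 1 (unstack(B, C)): towers=[C; D; E/A] holding=B
step 2 (putdown(B)): towers=[B; C; D; E/A] holding=-
step 3 (unstack(A, E)): towers=[B; C; D; E] holding=A
step 4 (stack(A, B)): towers=[B/A; C; D; E] holding=-
step 5 (pickup(D)): towers=[B/A; C; E] holding=D
step 6 (stack(D, A)): towers=[B/A/D; C; E] holding=-
goal check: towers=[B/A/D; C; E] holding=- — reached (length 6, optimal by BFS)

unstack(B, C)
putdown(B)
unstack(A, E)
stack(A, B)
pickup(D)
stack(D, A)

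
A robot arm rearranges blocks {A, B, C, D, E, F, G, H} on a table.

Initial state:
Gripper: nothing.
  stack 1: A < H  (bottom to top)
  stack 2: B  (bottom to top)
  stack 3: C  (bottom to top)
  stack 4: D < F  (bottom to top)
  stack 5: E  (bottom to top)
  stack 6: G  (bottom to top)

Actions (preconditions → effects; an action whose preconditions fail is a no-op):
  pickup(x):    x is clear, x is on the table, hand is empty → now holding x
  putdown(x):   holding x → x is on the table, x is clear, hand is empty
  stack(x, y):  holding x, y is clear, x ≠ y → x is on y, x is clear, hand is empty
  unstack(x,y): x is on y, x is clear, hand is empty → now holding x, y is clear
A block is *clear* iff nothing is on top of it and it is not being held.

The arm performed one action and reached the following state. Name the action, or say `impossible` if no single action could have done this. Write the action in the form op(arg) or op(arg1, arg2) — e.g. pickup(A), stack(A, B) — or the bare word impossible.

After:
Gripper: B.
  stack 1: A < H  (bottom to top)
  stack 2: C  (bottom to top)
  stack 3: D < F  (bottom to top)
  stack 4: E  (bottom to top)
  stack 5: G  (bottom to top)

target: towers=[A/H; C; D/F; E; G] holding=B
         pickup(G) → towers=[A/H; B; C; D/F; E] holding=G
         pickup(E) → towers=[A/H; B; C; D/F; G] holding=E
     unstack(H, A) → towers=[A; B; C; D/F; E; G] holding=H
         pickup(B) → towers=[A/H; C; D/F; E; G] holding=B  ← match
     unstack(F, D) → towers=[A/H; B; C; D; E; G] holding=F
         pickup(C) → towers=[A/H; B; D/F; E; G] holding=C

pickup(B)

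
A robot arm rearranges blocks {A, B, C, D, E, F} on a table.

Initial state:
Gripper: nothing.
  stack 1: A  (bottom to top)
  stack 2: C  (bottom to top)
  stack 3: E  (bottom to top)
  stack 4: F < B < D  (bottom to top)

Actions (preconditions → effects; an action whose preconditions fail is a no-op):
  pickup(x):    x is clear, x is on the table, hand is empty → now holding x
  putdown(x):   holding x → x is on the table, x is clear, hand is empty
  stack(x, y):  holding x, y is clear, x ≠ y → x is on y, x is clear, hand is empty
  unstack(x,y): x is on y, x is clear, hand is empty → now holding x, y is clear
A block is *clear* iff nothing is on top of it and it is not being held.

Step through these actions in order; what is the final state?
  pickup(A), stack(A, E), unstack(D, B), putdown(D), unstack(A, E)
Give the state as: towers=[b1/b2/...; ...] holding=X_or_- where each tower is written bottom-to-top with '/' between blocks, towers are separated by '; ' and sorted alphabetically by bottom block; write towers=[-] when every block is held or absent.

step 1 (pickup(A)): towers=[C; E; F/B/D] holding=A
step 2 (stack(A, E)): towers=[C; E/A; F/B/D] holding=-
step 3 (unstack(D, B)): towers=[C; E/A; F/B] holding=D
step 4 (putdown(D)): towers=[C; D; E/A; F/B] holding=-
step 5 (unstack(A, E)): towers=[C; D; E; F/B] holding=A

towers=[C; D; E; F/B] holding=A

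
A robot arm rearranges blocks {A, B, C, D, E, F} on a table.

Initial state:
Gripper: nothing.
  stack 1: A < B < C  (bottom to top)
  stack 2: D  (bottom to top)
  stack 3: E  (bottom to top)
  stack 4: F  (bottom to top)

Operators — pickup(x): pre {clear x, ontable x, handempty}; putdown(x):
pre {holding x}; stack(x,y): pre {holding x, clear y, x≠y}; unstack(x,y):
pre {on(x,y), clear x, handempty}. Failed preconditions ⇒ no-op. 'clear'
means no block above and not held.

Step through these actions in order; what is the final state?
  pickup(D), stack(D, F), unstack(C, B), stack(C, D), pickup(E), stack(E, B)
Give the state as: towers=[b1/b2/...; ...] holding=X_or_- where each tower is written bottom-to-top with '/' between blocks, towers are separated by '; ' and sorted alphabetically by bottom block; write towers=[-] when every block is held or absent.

towers=[A/B/E; F/D/C] holding=-

step 1 (pickup(D)): towers=[A/B/C; E; F] holding=D
step 2 (stack(D, F)): towers=[A/B/C; E; F/D] holding=-
step 3 (unstack(C, B)): towers=[A/B; E; F/D] holding=C
step 4 (stack(C, D)): towers=[A/B; E; F/D/C] holding=-
step 5 (pickup(E)): towers=[A/B; F/D/C] holding=E
step 6 (stack(E, B)): towers=[A/B/E; F/D/C] holding=-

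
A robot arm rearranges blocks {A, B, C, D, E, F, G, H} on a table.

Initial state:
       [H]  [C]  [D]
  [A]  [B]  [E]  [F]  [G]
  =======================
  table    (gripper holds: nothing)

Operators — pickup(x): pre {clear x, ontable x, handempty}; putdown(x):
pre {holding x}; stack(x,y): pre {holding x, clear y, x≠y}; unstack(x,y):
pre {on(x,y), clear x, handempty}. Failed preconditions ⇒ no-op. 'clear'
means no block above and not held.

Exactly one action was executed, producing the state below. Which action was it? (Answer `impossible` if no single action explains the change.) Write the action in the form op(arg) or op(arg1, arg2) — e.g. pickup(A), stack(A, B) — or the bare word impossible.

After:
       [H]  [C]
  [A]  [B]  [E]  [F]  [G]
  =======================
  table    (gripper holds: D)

target: towers=[A; B/H; E/C; F; G] holding=D
         pickup(G) → towers=[A; B/H; E/C; F/D] holding=G
         pickup(A) → towers=[B/H; E/C; F/D; G] holding=A
     unstack(H, B) → towers=[A; B; E/C; F/D; G] holding=H
     unstack(D, F) → towers=[A; B/H; E/C; F; G] holding=D  ← match
     unstack(C, E) → towers=[A; B/H; E; F/D; G] holding=C

unstack(D, F)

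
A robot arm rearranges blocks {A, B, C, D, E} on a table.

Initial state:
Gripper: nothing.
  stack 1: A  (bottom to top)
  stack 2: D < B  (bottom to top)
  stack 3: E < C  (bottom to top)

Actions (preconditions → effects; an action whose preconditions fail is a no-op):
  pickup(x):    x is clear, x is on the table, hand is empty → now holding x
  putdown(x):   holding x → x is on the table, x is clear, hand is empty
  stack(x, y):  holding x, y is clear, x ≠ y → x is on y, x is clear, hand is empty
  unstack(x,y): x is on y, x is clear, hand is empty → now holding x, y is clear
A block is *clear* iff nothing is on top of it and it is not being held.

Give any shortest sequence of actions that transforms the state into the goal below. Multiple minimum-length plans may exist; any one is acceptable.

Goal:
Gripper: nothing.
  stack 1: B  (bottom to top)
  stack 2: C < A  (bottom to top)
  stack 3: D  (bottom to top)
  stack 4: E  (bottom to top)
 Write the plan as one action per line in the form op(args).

step 1 (unstack(B, D)): towers=[A; D; E/C] holding=B
step 2 (putdown(B)): towers=[A; B; D; E/C] holding=-
step 3 (unstack(C, E)): towers=[A; B; D; E] holding=C
step 4 (putdown(C)): towers=[A; B; C; D; E] holding=-
step 5 (pickup(A)): towers=[B; C; D; E] holding=A
step 6 (stack(A, C)): towers=[B; C/A; D; E] holding=-
goal check: towers=[B; C/A; D; E] holding=- — reached (length 6, optimal by BFS)

unstack(B, D)
putdown(B)
unstack(C, E)
putdown(C)
pickup(A)
stack(A, C)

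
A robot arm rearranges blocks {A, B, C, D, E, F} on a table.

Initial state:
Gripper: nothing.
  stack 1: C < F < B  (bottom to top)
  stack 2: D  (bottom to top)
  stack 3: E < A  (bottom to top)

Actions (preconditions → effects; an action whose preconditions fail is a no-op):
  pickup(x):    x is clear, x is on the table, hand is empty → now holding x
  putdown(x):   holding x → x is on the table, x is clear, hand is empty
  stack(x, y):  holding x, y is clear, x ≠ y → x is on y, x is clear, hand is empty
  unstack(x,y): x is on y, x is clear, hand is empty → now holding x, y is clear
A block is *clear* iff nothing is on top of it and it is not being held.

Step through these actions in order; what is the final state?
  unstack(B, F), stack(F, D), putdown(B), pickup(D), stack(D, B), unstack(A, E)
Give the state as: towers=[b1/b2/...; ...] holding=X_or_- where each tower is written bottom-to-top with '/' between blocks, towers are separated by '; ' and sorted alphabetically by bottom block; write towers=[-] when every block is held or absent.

step 1 (unstack(B, F)): towers=[C/F; D; E/A] holding=B
step 2 (stack(F, D)) [no-op]: towers=[C/F; D; E/A] holding=B
step 3 (putdown(B)): towers=[B; C/F; D; E/A] holding=-
step 4 (pickup(D)): towers=[B; C/F; E/A] holding=D
step 5 (stack(D, B)): towers=[B/D; C/F; E/A] holding=-
step 6 (unstack(A, E)): towers=[B/D; C/F; E] holding=A

towers=[B/D; C/F; E] holding=A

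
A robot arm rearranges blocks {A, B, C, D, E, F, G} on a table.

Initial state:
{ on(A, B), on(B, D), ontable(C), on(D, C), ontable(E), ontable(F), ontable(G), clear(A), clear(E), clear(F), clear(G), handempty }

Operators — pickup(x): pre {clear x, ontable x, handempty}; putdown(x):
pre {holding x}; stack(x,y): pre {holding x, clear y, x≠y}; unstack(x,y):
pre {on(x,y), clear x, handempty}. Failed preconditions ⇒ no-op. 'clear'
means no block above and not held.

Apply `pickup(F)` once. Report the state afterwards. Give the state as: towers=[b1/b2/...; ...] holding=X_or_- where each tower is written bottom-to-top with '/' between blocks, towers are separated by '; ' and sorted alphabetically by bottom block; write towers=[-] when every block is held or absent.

before: towers=[C/D/B/A; E; F; G] holding=-
pre[pickup(F)]: clear(F) yes, ontable(F) yes, handempty yes
all met → apply pickup(F)
after:  towers=[C/D/B/A; E; G] holding=F

towers=[C/D/B/A; E; G] holding=F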